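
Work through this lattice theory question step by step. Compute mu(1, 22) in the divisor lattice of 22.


In a divisor lattice, mu(a,b) = mu(b/a) where mu is the classical Mobius function.
b/a = 22/1 = 22
Prime factorization of 22: primes [2, 11]
22 is squarefree with 2 prime factor(s), so mu(22) = (-1)^2 = 1


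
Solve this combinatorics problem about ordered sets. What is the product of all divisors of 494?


Divisors of 494: [1, 2, 13, 19, 26, 38, 247, 494]
Product = n^(d(n)/2) = 494^(8/2)
Product = 59553569296


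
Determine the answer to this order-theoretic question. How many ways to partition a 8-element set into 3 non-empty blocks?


S(n,k) = k*S(n-1,k) + S(n-1,k-1).
S(7,3) = 301, S(7,2) = 63
S(8,3) = 3*301 + 63 = 903 + 63
S(8,3) = 966


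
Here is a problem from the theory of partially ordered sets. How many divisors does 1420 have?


Divisors of 1420: [1, 2, 4, 5, 10, 20, 71, 142, 284, 355, 710, 1420]
Count: 12


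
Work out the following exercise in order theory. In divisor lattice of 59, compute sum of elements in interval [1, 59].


Interval [1,59] in divisors of 59: [1, 59]
Sum = 60


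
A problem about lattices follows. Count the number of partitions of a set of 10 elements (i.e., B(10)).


B(n) = number of set partitions of an n-element set.
B(n) satisfies the recurrence: B(n+1) = sum_k C(n,k)*B(k).
B(10) = 115975


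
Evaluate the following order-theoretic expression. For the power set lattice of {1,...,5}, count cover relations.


A cover relation a -< b holds when a < b with no c strictly between.
Cover relations:
  {} -< {1}
  {} -< {2}
  {} -< {3}
  {} -< {4}
  {} -< {5}
  {1} -< {1,2}
  {1} -< {1,3}
  {1} -< {1,4}
  ...72 more
Total: 80


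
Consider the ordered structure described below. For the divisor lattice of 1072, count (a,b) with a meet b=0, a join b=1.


Complement pair (a,b): a meet b = bottom, a join b = top.
Here: gcd(a,b)=1 and lcm(a,b)=1072, i.e. a*b=1072 with a,b coprime.
Pairs found: (1,1072), (16,67), (67,16), (1072,1)
Total ordered pairs: 4


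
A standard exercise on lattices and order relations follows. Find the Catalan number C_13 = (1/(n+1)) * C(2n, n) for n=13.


C(n) = C(2n, n) / (n+1).
C(26, 13) = 10400600
C(13) = 10400600 / 14 = 742900


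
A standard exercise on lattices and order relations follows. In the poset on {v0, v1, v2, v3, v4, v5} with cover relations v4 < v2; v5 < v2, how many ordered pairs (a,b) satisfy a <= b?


The order relation is {(a,b) : a <= b}, reflexive so it includes (a,a).
Examples: (v0,v0), (v1,v1), (v2,v2), (v3,v3), (v4,v2), ...
Total ordered pairs: 8


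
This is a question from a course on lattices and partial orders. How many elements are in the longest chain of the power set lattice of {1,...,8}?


A chain is a totally ordered subset; we count the number of elements in a maximum chain.
Compute, for each element x, the size of the longest chain ending at x:
  {}: 1
  {1}: 2
  {2}: 2
  {3}: 2
  {4}: 2
  {5}: 2
  ...
A maximum chain: {} < {1} < {1,2} < {1,2,3} < {1,2,3,4} < {1,2,3,4,5} < {1,2,3,4,5,6} < {1,2,3,4,5,6,7} < {1,2,3,4,5,6,7,8}
Number of elements in the longest chain: 9


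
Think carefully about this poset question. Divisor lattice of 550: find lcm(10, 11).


In a divisor lattice, join = lcm (least common multiple).
gcd(10,11) = 1
lcm(10,11) = 10*11/gcd = 110/1 = 110


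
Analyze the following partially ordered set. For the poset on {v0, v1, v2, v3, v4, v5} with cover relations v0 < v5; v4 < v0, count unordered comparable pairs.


A comparable pair {a,b} has a < b or b < a in the order.
Count unordered pairs where one element is strictly below the other.
Examples: {v0,v4}, {v0,v5}, {v4,v5}
Total comparable pairs: 3


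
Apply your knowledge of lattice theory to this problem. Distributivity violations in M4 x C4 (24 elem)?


Distributive law: a ^ (b v c) = (a ^ b) v (a ^ c).
Check all 24^3 = 13824 ordered triples (a,b,c).
  e.g. a=(a1,0), b=(a2,0), c=(a3,0): lhs=(a1,0) != rhs=(0,0)
  e.g. a=(a1,0), b=(a2,0), c=(a3,1): lhs=(a1,0) != rhs=(0,0)
Total violating triples: 1536


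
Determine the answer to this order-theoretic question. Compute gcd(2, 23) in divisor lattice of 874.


In a divisor lattice, meet = gcd (greatest common divisor).
By Euclidean algorithm or factoring: gcd(2,23) = 1


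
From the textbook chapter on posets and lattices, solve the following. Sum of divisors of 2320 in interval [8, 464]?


Interval [8,464] in divisors of 2320: [8, 16, 232, 464]
Sum = 720


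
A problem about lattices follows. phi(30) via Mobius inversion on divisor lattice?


phi(n) = n * prod_{p|n} (1 - 1/p).
Prime divisors of 30: [2, 3, 5]
phi(30) = 30 * (1 - 1/2) * (1 - 1/3) * (1 - 1/5)
phi(30) = 8


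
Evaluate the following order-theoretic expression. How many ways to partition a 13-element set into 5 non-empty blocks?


S(n,k) = k*S(n-1,k) + S(n-1,k-1).
S(12,5) = 1379400, S(12,4) = 611501
S(13,5) = 5*1379400 + 611501 = 6897000 + 611501
S(13,5) = 7508501


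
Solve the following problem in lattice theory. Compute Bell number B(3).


B(n) = number of set partitions of an n-element set.
B(n) satisfies the recurrence: B(n+1) = sum_k C(n,k)*B(k).
B(3) = 5


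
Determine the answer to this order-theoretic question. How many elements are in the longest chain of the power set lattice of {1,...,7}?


A chain is a totally ordered subset; we count the number of elements in a maximum chain.
Compute, for each element x, the size of the longest chain ending at x:
  {}: 1
  {1}: 2
  {2}: 2
  {3}: 2
  {4}: 2
  {5}: 2
  ...
A maximum chain: {} < {1} < {1,2} < {1,2,3} < {1,2,3,4} < {1,2,3,4,5} < {1,2,3,4,5,6} < {1,2,3,4,5,6,7}
Number of elements in the longest chain: 8


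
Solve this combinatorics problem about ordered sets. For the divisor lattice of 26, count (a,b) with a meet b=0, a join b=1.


Complement pair (a,b): a meet b = bottom, a join b = top.
Here: gcd(a,b)=1 and lcm(a,b)=26, i.e. a*b=26 with a,b coprime.
Pairs found: (1,26), (2,13), (13,2), (26,1)
Total ordered pairs: 4


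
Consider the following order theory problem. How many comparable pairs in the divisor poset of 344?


A comparable pair {a,b} has a < b or b < a in the order.
Count unordered pairs where one element is strictly below the other.
Examples: {1,2}, {1,4}, {1,8}, {1,43}, ...
Total comparable pairs: 22


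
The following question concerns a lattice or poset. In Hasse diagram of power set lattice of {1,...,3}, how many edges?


A cover relation a -< b holds when a < b with no c strictly between.
Cover relations:
  {} -< {1}
  {} -< {2}
  {} -< {3}
  {1} -< {1,2}
  {1} -< {1,3}
  {2} -< {1,2}
  {2} -< {2,3}
  {3} -< {1,3}
  ...4 more
Total: 12


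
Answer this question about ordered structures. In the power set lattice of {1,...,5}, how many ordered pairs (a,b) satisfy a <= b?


The order relation is {(a,b) : a <= b}, reflexive so it includes (a,a).
Examples: ({},{}), ({},{1,2}), ({},{1,2,3}), ({},{1,2,3,4}), ({},{1,2,3,4,5}), ...
Total ordered pairs: 243


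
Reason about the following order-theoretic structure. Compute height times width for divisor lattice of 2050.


Height = length of longest chain minus 1; width = size of largest antichain.
A maximum chain: 1 | 41 | 205 | 1025 | 2050  (height 4).
A maximum antichain: {10, 25, 82, 205}  (width 4).
Product = 4 * 4 = 16


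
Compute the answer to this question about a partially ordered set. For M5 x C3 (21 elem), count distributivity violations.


Distributive law: a ^ (b v c) = (a ^ b) v (a ^ c).
Check all 21^3 = 9261 ordered triples (a,b,c).
  e.g. a=(a1,0), b=(a2,0), c=(a3,0): lhs=(a1,0) != rhs=(0,0)
  e.g. a=(a1,0), b=(a2,0), c=(a3,1): lhs=(a1,0) != rhs=(0,0)
Total violating triples: 1620


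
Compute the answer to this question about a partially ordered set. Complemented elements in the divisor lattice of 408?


An element a is complemented if some b has a meet b = bottom, a join b = top.
a is complemented iff gcd(a, n/a)=1, i.e. a is a unitary divisor of 408.
Complemented elements: 1, 3, 8, 17, 24, 51, ... (2 more)
Count: 8


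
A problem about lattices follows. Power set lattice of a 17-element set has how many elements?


Power set = 2^n.
2^17 = 131072


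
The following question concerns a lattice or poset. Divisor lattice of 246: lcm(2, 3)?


Join=lcm.
gcd(2,3)=1
lcm=6


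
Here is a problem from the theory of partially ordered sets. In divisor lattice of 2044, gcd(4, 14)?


Meet=gcd.
gcd(4,14)=2


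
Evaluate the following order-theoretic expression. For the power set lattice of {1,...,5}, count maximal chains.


A maximal chain goes from the minimum element to a maximal element via cover relations.
Counting all min-to-max paths in the cover graph.
Total maximal chains: 120


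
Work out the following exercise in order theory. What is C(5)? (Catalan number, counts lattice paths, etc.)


C(n) = C(2n, n) / (n+1).
C(10, 5) = 252
C(5) = 252 / 6 = 42


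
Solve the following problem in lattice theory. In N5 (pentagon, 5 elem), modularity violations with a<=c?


Modular law: if a <= c then a v (b ^ c) = (a v b) ^ c.
Check all triples (a,b,c) with a <= c among 5 elements.
  e.g. a=a, b=c, c=b: lhs=a != rhs=b
Total violating triples: 1


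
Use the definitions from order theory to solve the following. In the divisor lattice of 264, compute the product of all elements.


Divisors of 264: [1, 2, 3, 4, 6, 8, 11, 12, 22, 24, 33, 44, 66, 88, 132, 264]
Product = n^(d(n)/2) = 264^(16/2)
Product = 23595621172490797056


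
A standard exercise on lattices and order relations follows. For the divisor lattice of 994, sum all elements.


sigma(n) = sum of divisors.
Divisors of 994: [1, 2, 7, 14, 71, 142, 497, 994]
Sum = 1728


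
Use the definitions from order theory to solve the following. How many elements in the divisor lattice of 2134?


Divisors of 2134: [1, 2, 11, 22, 97, 194, 1067, 2134]
Count: 8


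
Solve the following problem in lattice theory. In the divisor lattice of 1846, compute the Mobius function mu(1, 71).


In a divisor lattice, mu(a,b) = mu(b/a) where mu is the classical Mobius function.
b/a = 71/1 = 71
Prime factorization of 71: primes [71]
71 is squarefree with 1 prime factor(s), so mu(71) = (-1)^1 = -1


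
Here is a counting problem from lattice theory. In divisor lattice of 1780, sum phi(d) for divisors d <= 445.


Divisors of 1780 up to 445: [1, 2, 4, 5, 10, 20, 89, 178, 356, 445]
phi values: [1, 1, 2, 4, 4, 8, 88, 88, 176, 352]
Sum = 724


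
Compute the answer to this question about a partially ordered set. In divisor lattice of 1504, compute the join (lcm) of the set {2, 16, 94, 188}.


In a divisor lattice, join = lcm (least common multiple).
Compute lcm iteratively: start with first element, then lcm(current, next).
Elements: [2, 16, 94, 188]
lcm(2,16) = 16
lcm(16,94) = 752
lcm(752,188) = 752
Final lcm = 752


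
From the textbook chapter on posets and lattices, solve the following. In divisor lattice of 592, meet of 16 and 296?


In a divisor lattice, meet = gcd (greatest common divisor).
By Euclidean algorithm or factoring: gcd(16,296) = 8


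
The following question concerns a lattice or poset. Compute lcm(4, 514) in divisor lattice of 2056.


In a divisor lattice, join = lcm (least common multiple).
gcd(4,514) = 2
lcm(4,514) = 4*514/gcd = 2056/2 = 1028


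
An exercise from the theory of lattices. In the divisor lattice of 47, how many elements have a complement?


An element a is complemented if some b has a meet b = bottom, a join b = top.
a is complemented iff gcd(a, n/a)=1, i.e. a is a unitary divisor of 47.
Complemented elements: 1, 47
Count: 2


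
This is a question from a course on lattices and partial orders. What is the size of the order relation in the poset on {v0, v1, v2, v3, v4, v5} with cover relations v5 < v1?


The order relation is {(a,b) : a <= b}, reflexive so it includes (a,a).
Examples: (v0,v0), (v1,v1), (v2,v2), (v3,v3), (v4,v4), ...
Total ordered pairs: 7


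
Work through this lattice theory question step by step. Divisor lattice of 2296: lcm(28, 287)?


Join=lcm.
gcd(28,287)=7
lcm=1148


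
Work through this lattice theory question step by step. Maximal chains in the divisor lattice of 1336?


A maximal chain goes from the minimum element to a maximal element via cover relations.
Counting all min-to-max paths in the cover graph.
Total maximal chains: 4


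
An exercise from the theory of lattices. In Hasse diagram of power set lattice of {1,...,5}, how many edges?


A cover relation a -< b holds when a < b with no c strictly between.
Cover relations:
  {} -< {1}
  {} -< {2}
  {} -< {3}
  {} -< {4}
  {} -< {5}
  {1} -< {1,2}
  {1} -< {1,3}
  {1} -< {1,4}
  ...72 more
Total: 80


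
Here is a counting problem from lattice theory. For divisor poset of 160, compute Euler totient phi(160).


phi(n) = n * prod_{p|n} (1 - 1/p).
Prime divisors of 160: [2, 5]
phi(160) = 160 * (1 - 1/2) * (1 - 1/5)
phi(160) = 64


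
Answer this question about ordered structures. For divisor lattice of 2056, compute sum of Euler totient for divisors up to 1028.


Divisors of 2056 up to 1028: [1, 2, 4, 8, 257, 514, 1028]
phi values: [1, 1, 2, 4, 256, 256, 512]
Sum = 1032


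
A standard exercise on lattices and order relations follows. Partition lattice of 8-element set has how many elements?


B(n) = number of set partitions of an n-element set.
B(n) satisfies the recurrence: B(n+1) = sum_k C(n,k)*B(k).
B(8) = 4140


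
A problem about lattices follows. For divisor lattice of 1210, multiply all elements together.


Divisors of 1210: [1, 2, 5, 10, 11, 22, 55, 110, 121, 242, 605, 1210]
Product = n^(d(n)/2) = 1210^(12/2)
Product = 3138428376721000000


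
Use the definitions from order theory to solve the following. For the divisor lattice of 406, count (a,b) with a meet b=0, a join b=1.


Complement pair (a,b): a meet b = bottom, a join b = top.
Here: gcd(a,b)=1 and lcm(a,b)=406, i.e. a*b=406 with a,b coprime.
Pairs found: (1,406), (2,203), (7,58), (14,29), ... (4 more)
Total ordered pairs: 8


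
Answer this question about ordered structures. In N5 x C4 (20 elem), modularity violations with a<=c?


Modular law: if a <= c then a v (b ^ c) = (a v b) ^ c.
Check all triples (a,b,c) with a <= c among 20 elements.
  e.g. a=(a,0), b=(c,0), c=(b,0): lhs=(a,0) != rhs=(b,0)
  e.g. a=(a,0), b=(c,1), c=(b,0): lhs=(a,0) != rhs=(b,0)
Total violating triples: 40


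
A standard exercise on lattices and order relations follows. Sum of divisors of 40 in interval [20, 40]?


Interval [20,40] in divisors of 40: [20, 40]
Sum = 60


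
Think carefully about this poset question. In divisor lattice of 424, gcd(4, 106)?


Meet=gcd.
gcd(4,106)=2


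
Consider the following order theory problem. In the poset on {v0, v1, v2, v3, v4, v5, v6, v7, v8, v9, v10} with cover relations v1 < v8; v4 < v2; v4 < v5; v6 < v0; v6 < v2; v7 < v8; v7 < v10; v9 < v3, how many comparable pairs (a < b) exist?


A comparable pair {a,b} has a < b or b < a in the order.
Count unordered pairs where one element is strictly below the other.
Examples: {v0,v6}, {v1,v8}, {v2,v4}, {v2,v6}, ...
Total comparable pairs: 8


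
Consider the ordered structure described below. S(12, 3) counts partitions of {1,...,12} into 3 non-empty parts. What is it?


S(n,k) = k*S(n-1,k) + S(n-1,k-1).
S(11,3) = 28501, S(11,2) = 1023
S(12,3) = 3*28501 + 1023 = 85503 + 1023
S(12,3) = 86526


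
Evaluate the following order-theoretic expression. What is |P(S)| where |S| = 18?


Power set = 2^n.
2^18 = 262144


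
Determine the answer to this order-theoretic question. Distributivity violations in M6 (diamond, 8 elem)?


Distributive law: a ^ (b v c) = (a ^ b) v (a ^ c).
Check all 8^3 = 512 ordered triples (a,b,c).
  e.g. a=a1, b=a2, c=a3: lhs=a1 != rhs=0
  e.g. a=a1, b=a2, c=a4: lhs=a1 != rhs=0
Total violating triples: 120


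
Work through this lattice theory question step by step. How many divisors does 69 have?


Divisors of 69: [1, 3, 23, 69]
Count: 4


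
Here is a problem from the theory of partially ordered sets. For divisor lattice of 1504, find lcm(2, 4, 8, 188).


In a divisor lattice, join = lcm (least common multiple).
Compute lcm iteratively: start with first element, then lcm(current, next).
Elements: [2, 4, 8, 188]
lcm(2,4) = 4
lcm(4,8) = 8
lcm(8,188) = 376
Final lcm = 376


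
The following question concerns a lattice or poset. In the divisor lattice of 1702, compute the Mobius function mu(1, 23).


In a divisor lattice, mu(a,b) = mu(b/a) where mu is the classical Mobius function.
b/a = 23/1 = 23
Prime factorization of 23: primes [23]
23 is squarefree with 1 prime factor(s), so mu(23) = (-1)^1 = -1


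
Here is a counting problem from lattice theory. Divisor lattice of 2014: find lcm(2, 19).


In a divisor lattice, join = lcm (least common multiple).
gcd(2,19) = 1
lcm(2,19) = 2*19/gcd = 38/1 = 38


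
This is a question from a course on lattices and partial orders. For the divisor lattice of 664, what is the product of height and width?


Height = length of longest chain minus 1; width = size of largest antichain.
A maximum chain: 1 | 83 | 166 | 332 | 664  (height 4).
A maximum antichain: {2, 83}  (width 2).
Product = 4 * 2 = 8


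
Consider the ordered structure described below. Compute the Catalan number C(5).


C(n) = C(2n, n) / (n+1).
C(10, 5) = 252
C(5) = 252 / 6 = 42


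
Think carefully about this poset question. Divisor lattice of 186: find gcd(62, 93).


In a divisor lattice, meet = gcd (greatest common divisor).
By Euclidean algorithm or factoring: gcd(62,93) = 31


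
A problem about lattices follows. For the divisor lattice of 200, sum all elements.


sigma(n) = sum of divisors.
Divisors of 200: [1, 2, 4, 5, 8, 10, 20, 25, 40, 50, 100, 200]
Sum = 465


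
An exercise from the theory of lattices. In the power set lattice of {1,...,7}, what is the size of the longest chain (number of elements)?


A chain is a totally ordered subset; we count the number of elements in a maximum chain.
Compute, for each element x, the size of the longest chain ending at x:
  {}: 1
  {1}: 2
  {2}: 2
  {3}: 2
  {4}: 2
  {5}: 2
  ...
A maximum chain: {} < {1} < {1,2} < {1,2,3} < {1,2,3,4} < {1,2,3,4,5} < {1,2,3,4,5,6} < {1,2,3,4,5,6,7}
Number of elements in the longest chain: 8


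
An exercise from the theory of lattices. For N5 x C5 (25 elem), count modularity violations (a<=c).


Modular law: if a <= c then a v (b ^ c) = (a v b) ^ c.
Check all triples (a,b,c) with a <= c among 25 elements.
  e.g. a=(a,0), b=(c,0), c=(b,0): lhs=(a,0) != rhs=(b,0)
  e.g. a=(a,0), b=(c,1), c=(b,0): lhs=(a,0) != rhs=(b,0)
Total violating triples: 75


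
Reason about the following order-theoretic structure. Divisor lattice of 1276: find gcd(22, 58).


In a divisor lattice, meet = gcd (greatest common divisor).
By Euclidean algorithm or factoring: gcd(22,58) = 2


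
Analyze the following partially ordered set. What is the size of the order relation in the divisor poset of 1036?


The order relation is {(a,b) : a <= b}, reflexive so it includes (a,a).
Examples: (1,1), (1,1036), (1,14), (1,148), (1,2), ...
Total ordered pairs: 54


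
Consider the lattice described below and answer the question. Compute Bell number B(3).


B(n) = number of set partitions of an n-element set.
B(n) satisfies the recurrence: B(n+1) = sum_k C(n,k)*B(k).
B(3) = 5


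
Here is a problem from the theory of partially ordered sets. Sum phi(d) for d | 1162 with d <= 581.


Divisors of 1162 up to 581: [1, 2, 7, 14, 83, 166, 581]
phi values: [1, 1, 6, 6, 82, 82, 492]
Sum = 670


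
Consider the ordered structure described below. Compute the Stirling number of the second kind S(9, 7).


S(n,k) = k*S(n-1,k) + S(n-1,k-1).
S(8,7) = 28, S(8,6) = 266
S(9,7) = 7*28 + 266 = 196 + 266
S(9,7) = 462


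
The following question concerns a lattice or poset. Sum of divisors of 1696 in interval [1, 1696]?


Interval [1,1696] in divisors of 1696: [1, 2, 4, 8, 16, 32, 53, 106, 212, 424, 848, 1696]
Sum = 3402


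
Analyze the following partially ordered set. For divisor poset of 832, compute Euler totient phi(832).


phi(n) = n * prod_{p|n} (1 - 1/p).
Prime divisors of 832: [2, 13]
phi(832) = 832 * (1 - 1/2) * (1 - 1/13)
phi(832) = 384


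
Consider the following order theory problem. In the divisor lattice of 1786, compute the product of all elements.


Divisors of 1786: [1, 2, 19, 38, 47, 94, 893, 1786]
Product = n^(d(n)/2) = 1786^(8/2)
Product = 10174798521616


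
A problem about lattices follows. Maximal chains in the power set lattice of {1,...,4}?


A maximal chain goes from the minimum element to a maximal element via cover relations.
Counting all min-to-max paths in the cover graph.
Total maximal chains: 24


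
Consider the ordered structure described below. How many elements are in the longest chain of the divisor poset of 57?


A chain is a totally ordered subset; we count the number of elements in a maximum chain.
Compute, for each element x, the size of the longest chain ending at x:
  1: 1
  3: 2
  19: 2
  57: 3
A maximum chain: 1 < 3 < 57
Number of elements in the longest chain: 3


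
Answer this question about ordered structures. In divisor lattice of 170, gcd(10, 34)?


Meet=gcd.
gcd(10,34)=2


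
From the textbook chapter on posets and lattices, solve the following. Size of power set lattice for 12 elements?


Power set = 2^n.
2^12 = 4096


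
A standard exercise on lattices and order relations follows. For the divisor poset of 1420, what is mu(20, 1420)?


In a divisor lattice, mu(a,b) = mu(b/a) where mu is the classical Mobius function.
b/a = 1420/20 = 71
Prime factorization of 71: primes [71]
71 is squarefree with 1 prime factor(s), so mu(71) = (-1)^1 = -1


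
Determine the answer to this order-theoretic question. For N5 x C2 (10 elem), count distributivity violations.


Distributive law: a ^ (b v c) = (a ^ b) v (a ^ c).
Check all 10^3 = 1000 ordered triples (a,b,c).
  e.g. a=(b,0), b=(a,0), c=(c,0): lhs=(b,0) != rhs=(a,0)
  e.g. a=(b,0), b=(a,0), c=(c,1): lhs=(b,0) != rhs=(a,0)
Total violating triples: 16


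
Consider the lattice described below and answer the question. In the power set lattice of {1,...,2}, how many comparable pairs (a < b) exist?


A comparable pair {a,b} has a < b or b < a in the order.
Count unordered pairs where one element is strictly below the other.
Examples: {{},{1}}, {{},{2}}, {{},{1,2}}, {{1},{1,2}}, ...
Total comparable pairs: 5


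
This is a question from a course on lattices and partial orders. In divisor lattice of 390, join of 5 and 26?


In a divisor lattice, join = lcm (least common multiple).
gcd(5,26) = 1
lcm(5,26) = 5*26/gcd = 130/1 = 130


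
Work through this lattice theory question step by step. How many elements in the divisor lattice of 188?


Divisors of 188: [1, 2, 4, 47, 94, 188]
Count: 6


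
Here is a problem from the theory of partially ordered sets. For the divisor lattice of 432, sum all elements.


sigma(n) = sum of divisors.
Divisors of 432: [1, 2, 3, 4, 6, 8, 9, 12, 16, 18, 24, 27, 36, 48, 54, 72, 108, 144, 216, 432]
Sum = 1240


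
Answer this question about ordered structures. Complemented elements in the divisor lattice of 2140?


An element a is complemented if some b has a meet b = bottom, a join b = top.
a is complemented iff gcd(a, n/a)=1, i.e. a is a unitary divisor of 2140.
Complemented elements: 1, 4, 5, 20, 107, 428, ... (2 more)
Count: 8


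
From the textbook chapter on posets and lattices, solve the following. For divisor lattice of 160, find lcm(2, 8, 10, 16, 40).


In a divisor lattice, join = lcm (least common multiple).
Compute lcm iteratively: start with first element, then lcm(current, next).
Elements: [2, 8, 10, 16, 40]
lcm(2,8) = 8
lcm(8,10) = 40
lcm(40,16) = 80
lcm(80,40) = 80
Final lcm = 80


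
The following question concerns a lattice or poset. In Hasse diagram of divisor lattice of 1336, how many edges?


A cover relation a -< b holds when a < b with no c strictly between.
Cover relations:
  1 -< 2
  1 -< 167
  2 -< 4
  2 -< 334
  4 -< 8
  4 -< 668
  8 -< 1336
  167 -< 334
  ...2 more
Total: 10


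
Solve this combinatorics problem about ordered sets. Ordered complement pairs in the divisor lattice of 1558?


Complement pair (a,b): a meet b = bottom, a join b = top.
Here: gcd(a,b)=1 and lcm(a,b)=1558, i.e. a*b=1558 with a,b coprime.
Pairs found: (1,1558), (2,779), (19,82), (38,41), ... (4 more)
Total ordered pairs: 8


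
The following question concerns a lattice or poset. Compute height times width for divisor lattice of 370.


Height = length of longest chain minus 1; width = size of largest antichain.
A maximum chain: 1 | 37 | 185 | 370  (height 3).
A maximum antichain: {2, 5, 37}  (width 3).
Product = 3 * 3 = 9


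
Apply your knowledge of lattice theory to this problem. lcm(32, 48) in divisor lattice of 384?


Join=lcm.
gcd(32,48)=16
lcm=96


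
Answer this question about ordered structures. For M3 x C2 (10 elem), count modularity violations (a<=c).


Modular law: if a <= c then a v (b ^ c) = (a v b) ^ c.
Check all triples (a,b,c) with a <= c among 10 elements.
This lattice is modular (diamonds M_m and their chain-products are modular).
Total violating triples: 0


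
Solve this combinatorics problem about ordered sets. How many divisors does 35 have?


Divisors of 35: [1, 5, 7, 35]
Count: 4


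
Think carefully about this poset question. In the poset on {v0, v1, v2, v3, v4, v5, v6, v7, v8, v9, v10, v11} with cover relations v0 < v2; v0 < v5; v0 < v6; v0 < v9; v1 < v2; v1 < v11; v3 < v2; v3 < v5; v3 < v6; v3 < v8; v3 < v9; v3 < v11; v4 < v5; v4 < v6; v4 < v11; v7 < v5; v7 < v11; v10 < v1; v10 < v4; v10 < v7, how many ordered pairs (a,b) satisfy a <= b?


The order relation is {(a,b) : a <= b}, reflexive so it includes (a,a).
Examples: (v0,v0), (v0,v2), (v0,v5), (v0,v6), (v0,v9), ...
Total ordered pairs: 36


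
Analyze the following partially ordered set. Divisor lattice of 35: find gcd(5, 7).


In a divisor lattice, meet = gcd (greatest common divisor).
By Euclidean algorithm or factoring: gcd(5,7) = 1


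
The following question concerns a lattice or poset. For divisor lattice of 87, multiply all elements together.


Divisors of 87: [1, 3, 29, 87]
Product = n^(d(n)/2) = 87^(4/2)
Product = 7569


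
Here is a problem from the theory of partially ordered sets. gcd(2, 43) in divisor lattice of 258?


Meet=gcd.
gcd(2,43)=1


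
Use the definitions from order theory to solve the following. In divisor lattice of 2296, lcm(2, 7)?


Join=lcm.
gcd(2,7)=1
lcm=14


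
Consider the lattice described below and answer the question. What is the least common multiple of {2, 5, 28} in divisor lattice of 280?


In a divisor lattice, join = lcm (least common multiple).
Compute lcm iteratively: start with first element, then lcm(current, next).
Elements: [2, 5, 28]
lcm(2,5) = 10
lcm(10,28) = 140
Final lcm = 140


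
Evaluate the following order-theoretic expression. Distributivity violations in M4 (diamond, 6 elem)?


Distributive law: a ^ (b v c) = (a ^ b) v (a ^ c).
Check all 6^3 = 216 ordered triples (a,b,c).
  e.g. a=a1, b=a2, c=a3: lhs=a1 != rhs=0
  e.g. a=a1, b=a2, c=a4: lhs=a1 != rhs=0
Total violating triples: 24


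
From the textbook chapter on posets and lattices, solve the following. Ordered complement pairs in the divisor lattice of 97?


Complement pair (a,b): a meet b = bottom, a join b = top.
Here: gcd(a,b)=1 and lcm(a,b)=97, i.e. a*b=97 with a,b coprime.
Pairs found: (1,97), (97,1)
Total ordered pairs: 2


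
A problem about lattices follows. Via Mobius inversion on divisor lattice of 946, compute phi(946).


phi(n) = n * prod_{p|n} (1 - 1/p).
Prime divisors of 946: [2, 11, 43]
phi(946) = 946 * (1 - 1/2) * (1 - 1/11) * (1 - 1/43)
phi(946) = 420


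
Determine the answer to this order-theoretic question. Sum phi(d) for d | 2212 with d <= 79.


Divisors of 2212 up to 79: [1, 2, 4, 7, 14, 28, 79]
phi values: [1, 1, 2, 6, 6, 12, 78]
Sum = 106


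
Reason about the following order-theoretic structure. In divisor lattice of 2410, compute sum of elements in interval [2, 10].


Interval [2,10] in divisors of 2410: [2, 10]
Sum = 12


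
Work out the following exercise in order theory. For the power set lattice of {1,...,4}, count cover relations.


A cover relation a -< b holds when a < b with no c strictly between.
Cover relations:
  {} -< {1}
  {} -< {2}
  {} -< {3}
  {} -< {4}
  {1} -< {1,2}
  {1} -< {1,3}
  {1} -< {1,4}
  {2} -< {1,2}
  ...24 more
Total: 32


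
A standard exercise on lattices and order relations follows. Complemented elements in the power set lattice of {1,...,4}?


An element a is complemented if some b has a meet b = bottom, a join b = top.
every subset A has complement S\A, so all elements are complemented.
Complemented elements: {}, {1}, {2}, {3}, {4}, {1,2}, ... (10 more)
Count: 16


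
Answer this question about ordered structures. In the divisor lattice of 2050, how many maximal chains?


A maximal chain goes from the minimum element to a maximal element via cover relations.
Counting all min-to-max paths in the cover graph.
Total maximal chains: 12


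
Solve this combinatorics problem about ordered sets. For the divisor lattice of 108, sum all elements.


sigma(n) = sum of divisors.
Divisors of 108: [1, 2, 3, 4, 6, 9, 12, 18, 27, 36, 54, 108]
Sum = 280


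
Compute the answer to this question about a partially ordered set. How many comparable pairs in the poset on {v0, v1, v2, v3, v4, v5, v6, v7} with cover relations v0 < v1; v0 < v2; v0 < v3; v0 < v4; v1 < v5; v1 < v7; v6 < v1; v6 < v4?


A comparable pair {a,b} has a < b or b < a in the order.
Count unordered pairs where one element is strictly below the other.
Examples: {v0,v1}, {v0,v2}, {v0,v3}, {v0,v4}, ...
Total comparable pairs: 12


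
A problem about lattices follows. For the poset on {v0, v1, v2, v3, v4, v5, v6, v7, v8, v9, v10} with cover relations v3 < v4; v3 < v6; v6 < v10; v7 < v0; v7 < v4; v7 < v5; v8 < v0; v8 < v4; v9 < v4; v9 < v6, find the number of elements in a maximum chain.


A chain is a totally ordered subset; we count the number of elements in a maximum chain.
Compute, for each element x, the size of the longest chain ending at x:
  v1: 1
  v2: 1
  v3: 1
  v7: 1
  v8: 1
  v9: 1
  ...
A maximum chain: v3 < v6 < v10
Number of elements in the longest chain: 3


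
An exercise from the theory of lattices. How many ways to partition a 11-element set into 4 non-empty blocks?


S(n,k) = k*S(n-1,k) + S(n-1,k-1).
S(10,4) = 34105, S(10,3) = 9330
S(11,4) = 4*34105 + 9330 = 136420 + 9330
S(11,4) = 145750


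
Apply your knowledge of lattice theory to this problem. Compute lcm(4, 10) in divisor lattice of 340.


In a divisor lattice, join = lcm (least common multiple).
gcd(4,10) = 2
lcm(4,10) = 4*10/gcd = 40/2 = 20


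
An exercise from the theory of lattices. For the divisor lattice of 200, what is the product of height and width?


Height = length of longest chain minus 1; width = size of largest antichain.
A maximum chain: 1 | 5 | 25 | 50 | 100 | 200  (height 5).
A maximum antichain: {4, 10, 25}  (width 3).
Product = 5 * 3 = 15


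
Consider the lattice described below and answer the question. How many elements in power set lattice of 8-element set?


Power set = 2^n.
2^8 = 256


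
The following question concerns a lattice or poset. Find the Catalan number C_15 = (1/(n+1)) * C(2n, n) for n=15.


C(n) = C(2n, n) / (n+1).
C(30, 15) = 155117520
C(15) = 155117520 / 16 = 9694845


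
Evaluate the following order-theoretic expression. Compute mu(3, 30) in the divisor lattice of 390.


In a divisor lattice, mu(a,b) = mu(b/a) where mu is the classical Mobius function.
b/a = 30/3 = 10
Prime factorization of 10: primes [2, 5]
10 is squarefree with 2 prime factor(s), so mu(10) = (-1)^2 = 1


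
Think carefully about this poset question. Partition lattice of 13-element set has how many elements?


B(n) = number of set partitions of an n-element set.
B(n) satisfies the recurrence: B(n+1) = sum_k C(n,k)*B(k).
B(13) = 27644437


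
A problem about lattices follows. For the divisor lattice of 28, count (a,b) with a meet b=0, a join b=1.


Complement pair (a,b): a meet b = bottom, a join b = top.
Here: gcd(a,b)=1 and lcm(a,b)=28, i.e. a*b=28 with a,b coprime.
Pairs found: (1,28), (4,7), (7,4), (28,1)
Total ordered pairs: 4


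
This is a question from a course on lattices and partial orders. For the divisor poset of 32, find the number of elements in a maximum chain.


A chain is a totally ordered subset; we count the number of elements in a maximum chain.
Compute, for each element x, the size of the longest chain ending at x:
  1: 1
  2: 2
  4: 3
  8: 4
  16: 5
  32: 6
A maximum chain: 1 < 2 < 4 < 8 < 16 < 32
Number of elements in the longest chain: 6


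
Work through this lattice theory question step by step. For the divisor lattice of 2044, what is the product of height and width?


Height = length of longest chain minus 1; width = size of largest antichain.
A maximum chain: 1 | 73 | 511 | 1022 | 2044  (height 4).
A maximum antichain: {4, 14, 146, 511}  (width 4).
Product = 4 * 4 = 16


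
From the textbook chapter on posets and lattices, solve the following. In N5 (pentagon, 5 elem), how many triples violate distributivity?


Distributive law: a ^ (b v c) = (a ^ b) v (a ^ c).
Check all 5^3 = 125 ordered triples (a,b,c).
  e.g. a=b, b=a, c=c: lhs=b != rhs=a
  e.g. a=b, b=c, c=a: lhs=b != rhs=a
Total violating triples: 2


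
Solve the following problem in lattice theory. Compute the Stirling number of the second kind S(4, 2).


S(n,k) = k*S(n-1,k) + S(n-1,k-1).
S(3,2) = 3, S(3,1) = 1
S(4,2) = 2*3 + 1 = 6 + 1
S(4,2) = 7


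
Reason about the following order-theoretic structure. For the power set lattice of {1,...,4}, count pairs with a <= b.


The order relation is {(a,b) : a <= b}, reflexive so it includes (a,a).
Examples: ({},{}), ({},{1,2}), ({},{1,2,3}), ({},{1,2,3,4}), ({},{1,2,4}), ...
Total ordered pairs: 81


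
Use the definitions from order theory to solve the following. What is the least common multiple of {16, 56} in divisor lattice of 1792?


In a divisor lattice, join = lcm (least common multiple).
Compute lcm iteratively: start with first element, then lcm(current, next).
Elements: [16, 56]
lcm(16,56) = 112
Final lcm = 112


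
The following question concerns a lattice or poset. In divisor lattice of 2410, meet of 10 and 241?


In a divisor lattice, meet = gcd (greatest common divisor).
By Euclidean algorithm or factoring: gcd(10,241) = 1


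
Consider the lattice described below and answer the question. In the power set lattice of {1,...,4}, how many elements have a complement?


An element a is complemented if some b has a meet b = bottom, a join b = top.
every subset A has complement S\A, so all elements are complemented.
Complemented elements: {}, {1}, {2}, {3}, {4}, {1,2}, ... (10 more)
Count: 16


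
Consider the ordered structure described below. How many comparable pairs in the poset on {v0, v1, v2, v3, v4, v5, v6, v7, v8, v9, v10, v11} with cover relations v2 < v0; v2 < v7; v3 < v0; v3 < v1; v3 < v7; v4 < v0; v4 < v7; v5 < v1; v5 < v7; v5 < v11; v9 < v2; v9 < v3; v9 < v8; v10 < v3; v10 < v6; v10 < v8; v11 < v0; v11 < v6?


A comparable pair {a,b} has a < b or b < a in the order.
Count unordered pairs where one element is strictly below the other.
Examples: {v0,v2}, {v0,v3}, {v0,v4}, {v0,v5}, ...
Total comparable pairs: 26


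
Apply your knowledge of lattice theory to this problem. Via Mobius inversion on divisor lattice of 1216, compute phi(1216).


phi(n) = n * prod_{p|n} (1 - 1/p).
Prime divisors of 1216: [2, 19]
phi(1216) = 1216 * (1 - 1/2) * (1 - 1/19)
phi(1216) = 576


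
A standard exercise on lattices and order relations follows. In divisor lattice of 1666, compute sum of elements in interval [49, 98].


Interval [49,98] in divisors of 1666: [49, 98]
Sum = 147


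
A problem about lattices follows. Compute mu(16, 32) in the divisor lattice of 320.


In a divisor lattice, mu(a,b) = mu(b/a) where mu is the classical Mobius function.
b/a = 32/16 = 2
Prime factorization of 2: primes [2]
2 is squarefree with 1 prime factor(s), so mu(2) = (-1)^1 = -1


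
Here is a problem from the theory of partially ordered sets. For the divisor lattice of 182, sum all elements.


sigma(n) = sum of divisors.
Divisors of 182: [1, 2, 7, 13, 14, 26, 91, 182]
Sum = 336


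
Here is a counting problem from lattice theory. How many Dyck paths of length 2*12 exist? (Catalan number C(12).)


C(n) = C(2n, n) / (n+1).
C(24, 12) = 2704156
C(12) = 2704156 / 13 = 208012


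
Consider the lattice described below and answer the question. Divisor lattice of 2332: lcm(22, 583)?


Join=lcm.
gcd(22,583)=11
lcm=1166


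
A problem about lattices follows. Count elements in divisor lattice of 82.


Divisors of 82: [1, 2, 41, 82]
Count: 4


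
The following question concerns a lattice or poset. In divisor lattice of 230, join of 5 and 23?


In a divisor lattice, join = lcm (least common multiple).
gcd(5,23) = 1
lcm(5,23) = 5*23/gcd = 115/1 = 115


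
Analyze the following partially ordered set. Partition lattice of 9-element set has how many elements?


B(n) = number of set partitions of an n-element set.
B(n) satisfies the recurrence: B(n+1) = sum_k C(n,k)*B(k).
B(9) = 21147


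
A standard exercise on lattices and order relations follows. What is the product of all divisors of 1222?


Divisors of 1222: [1, 2, 13, 26, 47, 94, 611, 1222]
Product = n^(d(n)/2) = 1222^(8/2)
Product = 2229897104656


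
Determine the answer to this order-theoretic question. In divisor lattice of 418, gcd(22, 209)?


Meet=gcd.
gcd(22,209)=11


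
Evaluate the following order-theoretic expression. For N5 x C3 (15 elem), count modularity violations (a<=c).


Modular law: if a <= c then a v (b ^ c) = (a v b) ^ c.
Check all triples (a,b,c) with a <= c among 15 elements.
  e.g. a=(a,0), b=(c,0), c=(b,0): lhs=(a,0) != rhs=(b,0)
  e.g. a=(a,0), b=(c,1), c=(b,0): lhs=(a,0) != rhs=(b,0)
Total violating triples: 18


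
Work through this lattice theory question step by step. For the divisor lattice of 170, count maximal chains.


A maximal chain goes from the minimum element to a maximal element via cover relations.
Counting all min-to-max paths in the cover graph.
Total maximal chains: 6


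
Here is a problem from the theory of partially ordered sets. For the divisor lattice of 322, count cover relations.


A cover relation a -< b holds when a < b with no c strictly between.
Cover relations:
  1 -< 2
  1 -< 7
  1 -< 23
  2 -< 14
  2 -< 46
  7 -< 14
  7 -< 161
  14 -< 322
  ...4 more
Total: 12


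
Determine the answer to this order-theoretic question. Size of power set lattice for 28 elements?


Power set = 2^n.
2^28 = 268435456


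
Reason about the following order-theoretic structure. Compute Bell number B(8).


B(n) = number of set partitions of an n-element set.
B(n) satisfies the recurrence: B(n+1) = sum_k C(n,k)*B(k).
B(8) = 4140


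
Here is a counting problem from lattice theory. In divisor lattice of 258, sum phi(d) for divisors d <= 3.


Divisors of 258 up to 3: [1, 2, 3]
phi values: [1, 1, 2]
Sum = 4


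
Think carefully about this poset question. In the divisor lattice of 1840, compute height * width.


Height = length of longest chain minus 1; width = size of largest antichain.
A maximum chain: 1 | 23 | 115 | 230 | 460 | 920 | 1840  (height 6).
A maximum antichain: {4, 10, 46, 115}  (width 4).
Product = 6 * 4 = 24
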